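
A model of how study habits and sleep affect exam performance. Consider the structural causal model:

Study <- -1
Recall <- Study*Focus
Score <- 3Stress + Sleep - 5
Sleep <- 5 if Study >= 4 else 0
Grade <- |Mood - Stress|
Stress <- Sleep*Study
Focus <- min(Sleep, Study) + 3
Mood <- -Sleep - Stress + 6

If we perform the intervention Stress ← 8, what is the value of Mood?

-2

The intervention breaks the incoming arrows to Stress: Stress <- Sleep*Study no longer applies, and Stress = 8.
Sleep = 5 if Study >= 4 else 0  [with Study=-1]  = 0
Mood = -Sleep - Stress + 6  [with Sleep=0, Stress=8]  = -2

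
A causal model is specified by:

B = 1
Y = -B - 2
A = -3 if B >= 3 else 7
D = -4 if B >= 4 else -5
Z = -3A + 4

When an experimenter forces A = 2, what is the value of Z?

-2

The intervention breaks the incoming arrows to A: A = -3 if B >= 3 else 7 no longer applies, and A = 2.
Z = -3A + 4  [with A=2]  = -2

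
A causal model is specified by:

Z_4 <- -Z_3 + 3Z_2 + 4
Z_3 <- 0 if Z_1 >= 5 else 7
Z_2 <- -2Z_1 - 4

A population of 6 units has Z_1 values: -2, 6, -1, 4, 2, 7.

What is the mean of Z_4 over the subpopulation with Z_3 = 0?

-47

Observing Z_3=0 restricts to units where Z_3's equation naturally yields 0: Z_1 ∈ {6, 7}. In that subpopulation Z_4 = -44, -50, mean -47.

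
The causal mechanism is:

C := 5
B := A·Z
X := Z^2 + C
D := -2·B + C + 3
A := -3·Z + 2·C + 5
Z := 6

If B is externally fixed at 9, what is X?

41

The intervention breaks the incoming arrows to B: B := A·Z no longer applies, and B = 9.
Since X is not a descendant of the intervened variable, it is unaffected.
X = Z^2 + C  [with Z=6, C=5]  = 41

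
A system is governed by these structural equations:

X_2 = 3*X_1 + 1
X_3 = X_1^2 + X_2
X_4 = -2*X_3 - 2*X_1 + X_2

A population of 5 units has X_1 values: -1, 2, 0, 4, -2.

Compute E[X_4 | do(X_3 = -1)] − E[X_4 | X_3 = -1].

do(X_3=-1) breaks X_3's dependence on X_1. With X_3=-1 fixed, X_4 across the units is 2, 5, 3, 7, 1, mean 3.6.
Conditioning on X_3=-1 selects the 2 unit(s) with X_1 ∈ {-1, -2}. Their X_4 values: 2, 1. Mean = 1.5.
Difference = 3.6 − 1.5 = 2.1.

2.1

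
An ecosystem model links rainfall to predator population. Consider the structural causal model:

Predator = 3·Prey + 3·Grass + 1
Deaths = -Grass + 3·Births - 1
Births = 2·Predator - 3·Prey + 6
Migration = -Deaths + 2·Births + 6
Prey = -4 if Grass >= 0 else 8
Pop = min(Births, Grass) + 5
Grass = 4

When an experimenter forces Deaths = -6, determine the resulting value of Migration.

52

The intervention breaks the incoming arrows to Deaths: Deaths = -Grass + 3·Births - 1 no longer applies, and Deaths = -6.
Prey = -4 if Grass >= 0 else 8  [with Grass=4]  = -4
Predator = 3·Prey + 3·Grass + 1  [with Prey=-4, Grass=4]  = 1
Births = 2·Predator - 3·Prey + 6  [with Predator=1, Prey=-4]  = 20
Migration = -Deaths + 2·Births + 6  [with Deaths=-6, Births=20]  = 52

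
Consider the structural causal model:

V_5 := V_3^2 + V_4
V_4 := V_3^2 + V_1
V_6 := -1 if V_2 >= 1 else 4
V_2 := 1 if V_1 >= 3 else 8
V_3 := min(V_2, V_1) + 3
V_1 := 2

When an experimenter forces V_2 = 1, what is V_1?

Under do(V_2=1), the mechanism V_2 := 1 if V_1 >= 3 else 8 is discarded; V_2 is fixed at 1.
V_1 is not downstream of the intervention, so its value is determined by the original equations.

2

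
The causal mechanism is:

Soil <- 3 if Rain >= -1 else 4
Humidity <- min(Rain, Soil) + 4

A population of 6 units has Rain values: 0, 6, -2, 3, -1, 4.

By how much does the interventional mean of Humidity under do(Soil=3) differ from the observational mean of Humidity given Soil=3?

-0.6

Every unit gets Soil=3 under the intervention. Humidity values become 4, 7, 2, 7, 3, 7; E[Humidity|do(Soil=3)] = 5.
Conditioning on Soil=3 selects the 5 unit(s) with Rain ∈ {0, 6, 3, -1, 4}. Their Humidity values: 4, 7, 7, 3, 7. Mean = 5.6.
Difference = 5 − 5.6 = -0.6.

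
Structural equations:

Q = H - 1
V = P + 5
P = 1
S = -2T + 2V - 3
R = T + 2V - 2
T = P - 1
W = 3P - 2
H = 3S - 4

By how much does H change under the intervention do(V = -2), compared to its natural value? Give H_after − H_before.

Under do(V=-2), the mechanism V = P + 5 is discarded; V is fixed at -2.
T = P - 1  [with P=1]  = 0
S = -2T + 2V - 3  [with T=0, V=-2]  = -7
H = 3S - 4  [with S=-7]  = -25
Without intervention: V = P + 5  [with P=1]  = 6; T = P - 1  [with P=1]  = 0; S = -2T + 2V - 3  [with T=0, V=6]  = 9; H = 3S - 4  [with S=9]  = 23.
Change = -25 − 23 = -48.

-48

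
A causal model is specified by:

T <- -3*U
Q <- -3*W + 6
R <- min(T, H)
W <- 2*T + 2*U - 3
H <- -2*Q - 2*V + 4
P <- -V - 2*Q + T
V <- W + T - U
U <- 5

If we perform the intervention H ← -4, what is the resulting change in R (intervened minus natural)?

45

Intervening sets H = -4 and removes its equation (H <- -2*Q - 2*V + 4).
T = -3*U  [with U=5]  = -15
R = min(T, H)  [with T=-15, H=-4]  = -15
Without intervention: T = -3*U  [with U=5]  = -15; W = 2*T + 2*U - 3  [with T=-15, U=5]  = -23; V = W + T - U  [with W=-23, T=-15, U=5]  = -43; Q = -3*W + 6  [with W=-23]  = 75; H = -2*Q - 2*V + 4  [with Q=75, V=-43]  = -60; R = min(T, H)  [with T=-15, H=-60]  = -60.
Change = -15 − (-60) = 45.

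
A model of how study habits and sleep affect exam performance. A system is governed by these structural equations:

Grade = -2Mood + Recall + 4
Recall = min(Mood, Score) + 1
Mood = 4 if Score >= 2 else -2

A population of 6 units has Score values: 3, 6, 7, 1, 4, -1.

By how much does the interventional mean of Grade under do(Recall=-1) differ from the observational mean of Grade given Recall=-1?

Every unit gets Recall=-1 under the intervention. Grade values become -5, -5, -5, 7, -5, 7; E[Grade|do(Recall=-1)] = -1.
E[Grade|Recall=-1] averages over only the 2 units with Recall=-1 (Score = 1, -1): Grade = 7, 7, mean 7.
Difference = -1 − 7 = -8.

-8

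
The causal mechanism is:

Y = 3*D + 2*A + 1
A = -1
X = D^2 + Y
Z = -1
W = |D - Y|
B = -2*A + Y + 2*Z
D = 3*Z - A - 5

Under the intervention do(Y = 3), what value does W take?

10

Intervening sets Y = 3 and removes its equation (Y = 3*D + 2*A + 1).
D = 3*Z - A - 5  [with Z=-1, A=-1]  = -7
W = |D - Y|  [with D=-7, Y=3]  = 10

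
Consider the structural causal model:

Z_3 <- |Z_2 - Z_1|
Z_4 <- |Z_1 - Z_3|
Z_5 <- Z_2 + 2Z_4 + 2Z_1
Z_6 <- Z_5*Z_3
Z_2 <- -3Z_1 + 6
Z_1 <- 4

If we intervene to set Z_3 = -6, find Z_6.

-132

The intervention breaks the incoming arrows to Z_3: Z_3 <- |Z_2 - Z_1| no longer applies, and Z_3 = -6.
Z_2 = -3Z_1 + 6  [with Z_1=4]  = -6
Z_4 = |Z_1 - Z_3|  [with Z_1=4, Z_3=-6]  = 10
Z_5 = Z_2 + 2Z_4 + 2Z_1  [with Z_2=-6, Z_4=10, Z_1=4]  = 22
Z_6 = Z_5*Z_3  [with Z_5=22, Z_3=-6]  = -132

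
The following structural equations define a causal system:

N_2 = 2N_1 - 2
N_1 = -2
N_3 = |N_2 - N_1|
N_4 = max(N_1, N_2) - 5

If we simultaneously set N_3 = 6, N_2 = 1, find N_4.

-4

The joint intervention fixes N_3 = 6, N_2 = 1, removing each variable's own equation.
N_4 = max(N_1, N_2) - 5  [with N_1=-2, N_2=1]  = -4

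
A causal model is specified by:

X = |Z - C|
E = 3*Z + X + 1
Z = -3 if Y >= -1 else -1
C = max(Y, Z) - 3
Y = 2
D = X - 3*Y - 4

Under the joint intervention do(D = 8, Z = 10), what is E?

The joint intervention fixes D = 8, Z = 10, removing each variable's own equation.
C = max(Y, Z) - 3  [with Y=2, Z=10]  = 7
X = |Z - C|  [with Z=10, C=7]  = 3
E = 3*Z + X + 1  [with Z=10, X=3]  = 34

34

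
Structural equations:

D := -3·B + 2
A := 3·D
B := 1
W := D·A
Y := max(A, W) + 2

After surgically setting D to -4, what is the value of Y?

50

do(D=-4) replaces the equation D := -3·B + 2 with the constant D = -4.
A = 3·D  [with D=-4]  = -12
W = D·A  [with D=-4, A=-12]  = 48
Y = max(A, W) + 2  [with A=-12, W=48]  = 50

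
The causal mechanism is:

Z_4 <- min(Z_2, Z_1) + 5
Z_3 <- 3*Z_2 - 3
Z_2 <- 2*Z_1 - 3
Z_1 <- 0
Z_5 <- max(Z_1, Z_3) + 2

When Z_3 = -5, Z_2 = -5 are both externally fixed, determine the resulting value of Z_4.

The joint intervention fixes Z_3 = -5, Z_2 = -5, removing each variable's own equation.
Z_4 = min(Z_2, Z_1) + 5  [with Z_2=-5, Z_1=0]  = 0

0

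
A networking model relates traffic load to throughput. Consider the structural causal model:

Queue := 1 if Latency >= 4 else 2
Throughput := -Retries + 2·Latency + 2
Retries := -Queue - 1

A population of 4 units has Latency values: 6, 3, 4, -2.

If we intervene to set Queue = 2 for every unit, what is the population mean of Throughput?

The intervention sets Queue=2 in all 4 units regardless of Latency. Recomputing Throughput per unit gives 17, 11, 13, 1; average 10.5.

10.5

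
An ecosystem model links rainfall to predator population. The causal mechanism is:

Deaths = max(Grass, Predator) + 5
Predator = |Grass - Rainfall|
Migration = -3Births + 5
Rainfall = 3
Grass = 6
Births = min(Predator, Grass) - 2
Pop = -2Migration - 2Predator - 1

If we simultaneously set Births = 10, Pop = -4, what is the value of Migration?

-25

The joint intervention fixes Births = 10, Pop = -4, removing each variable's own equation.
Migration = -3Births + 5  [with Births=10]  = -25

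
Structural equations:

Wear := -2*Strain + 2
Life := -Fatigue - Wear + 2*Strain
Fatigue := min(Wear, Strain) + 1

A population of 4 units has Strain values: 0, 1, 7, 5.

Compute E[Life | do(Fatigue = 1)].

Under do(Fatigue=1), Fatigue's equation is replaced by Fatigue=1 for every unit. Per-unit Life: -3, 1, 25, 17. Mean = 10.

10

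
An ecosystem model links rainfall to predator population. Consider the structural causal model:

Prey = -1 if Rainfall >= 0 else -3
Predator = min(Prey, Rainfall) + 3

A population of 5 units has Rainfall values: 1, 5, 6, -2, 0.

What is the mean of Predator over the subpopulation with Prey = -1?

Conditioning on Prey=-1 selects the 4 unit(s) with Rainfall ∈ {1, 5, 6, 0}. Their Predator values: 2, 2, 2, 2. Mean = 2.

2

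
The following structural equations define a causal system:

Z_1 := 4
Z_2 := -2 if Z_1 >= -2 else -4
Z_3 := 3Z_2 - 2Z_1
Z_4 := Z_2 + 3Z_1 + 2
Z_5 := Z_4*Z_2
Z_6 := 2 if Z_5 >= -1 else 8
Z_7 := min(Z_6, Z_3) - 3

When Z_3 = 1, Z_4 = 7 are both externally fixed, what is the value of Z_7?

-2

Under do(Z_3 = 1, Z_4 = 7), each intervened variable's structural equation is replaced by its fixed value.
Z_2 = -2 if Z_1 >= -2 else -4  [with Z_1=4]  = -2
Z_5 = Z_4*Z_2  [with Z_4=7, Z_2=-2]  = -14
Z_6 = 2 if Z_5 >= -1 else 8  [with Z_5=-14]  = 8
Z_7 = min(Z_6, Z_3) - 3  [with Z_6=8, Z_3=1]  = -2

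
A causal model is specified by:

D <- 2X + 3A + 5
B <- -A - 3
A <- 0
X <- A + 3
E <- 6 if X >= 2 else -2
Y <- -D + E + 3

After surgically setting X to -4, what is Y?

4

Under do(X=-4), the mechanism X <- A + 3 is discarded; X is fixed at -4.
D = 2X + 3A + 5  [with X=-4, A=0]  = -3
E = 6 if X >= 2 else -2  [with X=-4]  = -2
Y = -D + E + 3  [with D=-3, E=-2]  = 4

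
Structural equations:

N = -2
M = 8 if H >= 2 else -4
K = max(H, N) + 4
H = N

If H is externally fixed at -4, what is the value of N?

-2

Under do(H=-4), the mechanism H = N is discarded; H is fixed at -4.
N is not downstream of the intervention, so its value is determined by the original equations.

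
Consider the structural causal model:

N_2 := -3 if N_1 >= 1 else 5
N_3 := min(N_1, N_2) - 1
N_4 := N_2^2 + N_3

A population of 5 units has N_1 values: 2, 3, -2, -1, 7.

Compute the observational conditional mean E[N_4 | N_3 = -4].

Observing N_3=-4 restricts to units where N_3's equation naturally yields -4: N_1 ∈ {2, 3, 7}. In that subpopulation N_4 = 5, 5, 5, mean 5.

5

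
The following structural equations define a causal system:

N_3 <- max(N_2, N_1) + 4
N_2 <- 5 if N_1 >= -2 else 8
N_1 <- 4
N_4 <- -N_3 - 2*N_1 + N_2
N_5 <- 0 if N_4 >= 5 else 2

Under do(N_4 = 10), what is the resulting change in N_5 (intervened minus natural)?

Intervening sets N_4 = 10 and removes its equation (N_4 <- -N_3 - 2*N_1 + N_2).
N_5 = 0 if N_4 >= 5 else 2  [with N_4=10]  = 0
Without intervention: N_2 = 5 if N_1 >= -2 else 8  [with N_1=4]  = 5; N_3 = max(N_2, N_1) + 4  [with N_2=5, N_1=4]  = 9; N_4 = -N_3 - 2*N_1 + N_2  [with N_3=9, N_1=4, N_2=5]  = -12; N_5 = 0 if N_4 >= 5 else 2  [with N_4=-12]  = 2.
Change = 0 − 2 = -2.

-2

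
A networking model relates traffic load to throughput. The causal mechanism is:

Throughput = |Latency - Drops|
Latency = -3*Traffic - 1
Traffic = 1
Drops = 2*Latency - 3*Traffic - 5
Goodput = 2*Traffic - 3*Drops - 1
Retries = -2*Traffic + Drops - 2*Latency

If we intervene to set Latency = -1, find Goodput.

Under do(Latency=-1), the mechanism Latency = -3*Traffic - 1 is discarded; Latency is fixed at -1.
Drops = 2*Latency - 3*Traffic - 5  [with Latency=-1, Traffic=1]  = -10
Goodput = 2*Traffic - 3*Drops - 1  [with Traffic=1, Drops=-10]  = 31

31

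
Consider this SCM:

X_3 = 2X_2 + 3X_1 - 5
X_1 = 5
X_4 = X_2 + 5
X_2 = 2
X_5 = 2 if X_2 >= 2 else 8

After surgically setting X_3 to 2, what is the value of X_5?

2

do(X_3=2) replaces the equation X_3 = 2X_2 + 3X_1 - 5 with the constant X_3 = 2.
X_5 is not downstream of the intervention, so its value is determined by the original equations.
X_5 = 2 if X_2 >= 2 else 8  [with X_2=2]  = 2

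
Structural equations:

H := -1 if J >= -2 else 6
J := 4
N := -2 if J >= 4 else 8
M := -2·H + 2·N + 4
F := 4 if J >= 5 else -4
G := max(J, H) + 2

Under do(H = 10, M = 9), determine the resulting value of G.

The joint intervention fixes H = 10, M = 9, removing each variable's own equation.
G = max(J, H) + 2  [with J=4, H=10]  = 12

12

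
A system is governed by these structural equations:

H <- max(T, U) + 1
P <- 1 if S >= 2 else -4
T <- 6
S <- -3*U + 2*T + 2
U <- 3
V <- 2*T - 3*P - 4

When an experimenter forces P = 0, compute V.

Under do(P=0), the mechanism P <- 1 if S >= 2 else -4 is discarded; P is fixed at 0.
V = 2*T - 3*P - 4  [with T=6, P=0]  = 8

8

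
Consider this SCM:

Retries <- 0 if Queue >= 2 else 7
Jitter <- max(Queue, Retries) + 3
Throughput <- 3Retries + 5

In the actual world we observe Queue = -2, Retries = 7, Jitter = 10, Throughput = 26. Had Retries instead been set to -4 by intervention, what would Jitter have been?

The intervention breaks the incoming arrows to Retries: Retries <- 0 if Queue >= 2 else 7 no longer applies, and Retries = -4.
Jitter = max(Queue, Retries) + 3  [with Queue=-2, Retries=-4]  = 1

1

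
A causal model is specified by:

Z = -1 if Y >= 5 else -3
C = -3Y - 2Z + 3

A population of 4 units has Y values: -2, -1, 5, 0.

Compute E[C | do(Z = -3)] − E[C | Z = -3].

-4.5

do(Z=-3) breaks Z's dependence on Y. With Z=-3 fixed, C across the units is 15, 12, -6, 9, mean 7.5.
E[C|Z=-3] averages over only the 3 units with Z=-3 (Y = -2, -1, 0): C = 15, 12, 9, mean 12.
Difference = 7.5 − 12 = -4.5.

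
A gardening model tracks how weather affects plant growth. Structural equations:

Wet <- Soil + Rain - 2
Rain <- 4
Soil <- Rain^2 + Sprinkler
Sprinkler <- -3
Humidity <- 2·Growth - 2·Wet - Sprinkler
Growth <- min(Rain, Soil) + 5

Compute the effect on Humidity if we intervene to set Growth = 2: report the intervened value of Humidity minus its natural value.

-14

The intervention breaks the incoming arrows to Growth: Growth <- min(Rain, Soil) + 5 no longer applies, and Growth = 2.
Soil = Rain^2 + Sprinkler  [with Rain=4, Sprinkler=-3]  = 13
Wet = Soil + Rain - 2  [with Soil=13, Rain=4]  = 15
Humidity = 2·Growth - 2·Wet - Sprinkler  [with Growth=2, Wet=15, Sprinkler=-3]  = -23
Without intervention: Soil = Rain^2 + Sprinkler  [with Rain=4, Sprinkler=-3]  = 13; Wet = Soil + Rain - 2  [with Soil=13, Rain=4]  = 15; Growth = min(Rain, Soil) + 5  [with Rain=4, Soil=13]  = 9; Humidity = 2·Growth - 2·Wet - Sprinkler  [with Growth=9, Wet=15, Sprinkler=-3]  = -9.
Change = -23 − (-9) = -14.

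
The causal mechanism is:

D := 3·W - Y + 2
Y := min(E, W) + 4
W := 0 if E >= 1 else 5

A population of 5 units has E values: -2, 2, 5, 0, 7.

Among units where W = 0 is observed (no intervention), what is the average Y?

Conditioning on W=0 selects the 3 unit(s) with E ∈ {2, 5, 7}. Their Y values: 4, 4, 4. Mean = 4.

4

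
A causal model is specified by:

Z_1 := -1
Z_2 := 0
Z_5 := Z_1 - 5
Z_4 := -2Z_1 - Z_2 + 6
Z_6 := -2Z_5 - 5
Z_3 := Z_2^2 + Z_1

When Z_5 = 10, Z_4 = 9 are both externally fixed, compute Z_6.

Setting Z_5 = 10, Z_4 = 9 by intervention discards those variables' equations.
Z_6 = -2Z_5 - 5  [with Z_5=10]  = -25

-25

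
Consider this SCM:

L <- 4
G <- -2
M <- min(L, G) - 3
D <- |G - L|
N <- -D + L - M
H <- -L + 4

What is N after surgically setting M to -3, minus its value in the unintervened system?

-2

do(M=-3) replaces the equation M <- min(L, G) - 3 with the constant M = -3.
D = |G - L|  [with G=-2, L=4]  = 6
N = -D + L - M  [with D=6, L=4, M=-3]  = 1
Without intervention: M = min(L, G) - 3  [with L=4, G=-2]  = -5; D = |G - L|  [with G=-2, L=4]  = 6; N = -D + L - M  [with D=6, L=4, M=-5]  = 3.
Change = 1 − 3 = -2.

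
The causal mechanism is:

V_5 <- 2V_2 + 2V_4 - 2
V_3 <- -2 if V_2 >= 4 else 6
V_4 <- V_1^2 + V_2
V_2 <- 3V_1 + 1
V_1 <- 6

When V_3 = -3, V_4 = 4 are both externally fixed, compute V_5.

44

Setting V_3 = -3, V_4 = 4 by intervention discards those variables' equations.
V_2 = 3V_1 + 1  [with V_1=6]  = 19
V_5 = 2V_2 + 2V_4 - 2  [with V_2=19, V_4=4]  = 44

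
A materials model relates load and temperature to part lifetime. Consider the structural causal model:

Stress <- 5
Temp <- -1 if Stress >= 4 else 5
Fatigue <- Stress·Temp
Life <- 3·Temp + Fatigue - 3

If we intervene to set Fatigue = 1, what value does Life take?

The intervention breaks the incoming arrows to Fatigue: Fatigue <- Stress·Temp no longer applies, and Fatigue = 1.
Temp = -1 if Stress >= 4 else 5  [with Stress=5]  = -1
Life = 3·Temp + Fatigue - 3  [with Temp=-1, Fatigue=1]  = -5

-5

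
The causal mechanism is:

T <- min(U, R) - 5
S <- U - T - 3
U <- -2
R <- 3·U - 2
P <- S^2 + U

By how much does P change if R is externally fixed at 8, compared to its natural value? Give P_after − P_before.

-60

do(R=8) replaces the equation R <- 3·U - 2 with the constant R = 8.
T = min(U, R) - 5  [with U=-2, R=8]  = -7
S = U - T - 3  [with U=-2, T=-7]  = 2
P = S^2 + U  [with S=2, U=-2]  = 2
Without intervention: R = 3·U - 2  [with U=-2]  = -8; T = min(U, R) - 5  [with U=-2, R=-8]  = -13; S = U - T - 3  [with U=-2, T=-13]  = 8; P = S^2 + U  [with S=8, U=-2]  = 62.
Change = 2 − 62 = -60.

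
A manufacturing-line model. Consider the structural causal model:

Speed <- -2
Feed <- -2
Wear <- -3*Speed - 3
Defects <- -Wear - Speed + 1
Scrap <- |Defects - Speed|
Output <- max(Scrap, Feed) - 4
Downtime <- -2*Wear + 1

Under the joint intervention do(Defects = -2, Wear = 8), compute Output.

-4

The joint intervention fixes Defects = -2, Wear = 8, removing each variable's own equation.
Scrap = |Defects - Speed|  [with Defects=-2, Speed=-2]  = 0
Output = max(Scrap, Feed) - 4  [with Scrap=0, Feed=-2]  = -4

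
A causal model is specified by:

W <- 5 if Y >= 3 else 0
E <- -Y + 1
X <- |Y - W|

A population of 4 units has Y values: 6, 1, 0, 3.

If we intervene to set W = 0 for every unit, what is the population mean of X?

2.5

The intervention sets W=0 in all 4 units regardless of Y. Recomputing X per unit gives 6, 1, 0, 3; average 2.5.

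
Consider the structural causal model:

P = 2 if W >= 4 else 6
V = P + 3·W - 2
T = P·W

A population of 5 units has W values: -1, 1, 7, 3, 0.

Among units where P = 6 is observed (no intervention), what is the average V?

E[V|P=6] averages over only the 4 units with P=6 (W = -1, 1, 3, 0): V = 1, 7, 13, 4, mean 6.25.

6.25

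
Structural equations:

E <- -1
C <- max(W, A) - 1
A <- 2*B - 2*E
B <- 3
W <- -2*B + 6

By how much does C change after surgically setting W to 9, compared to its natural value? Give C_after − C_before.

Intervening sets W = 9 and removes its equation (W <- -2*B + 6).
A = 2*B - 2*E  [with B=3, E=-1]  = 8
C = max(W, A) - 1  [with W=9, A=8]  = 8
Without intervention: A = 2*B - 2*E  [with B=3, E=-1]  = 8; W = -2*B + 6  [with B=3]  = 0; C = max(W, A) - 1  [with W=0, A=8]  = 7.
Change = 8 − 7 = 1.

1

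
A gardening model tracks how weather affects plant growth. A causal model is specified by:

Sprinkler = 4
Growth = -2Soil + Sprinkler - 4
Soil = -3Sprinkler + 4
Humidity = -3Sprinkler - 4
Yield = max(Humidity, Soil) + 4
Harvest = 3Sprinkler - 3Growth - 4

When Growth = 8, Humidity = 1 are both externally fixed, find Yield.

5

Setting Growth = 8, Humidity = 1 by intervention discards those variables' equations.
Soil = -3Sprinkler + 4  [with Sprinkler=4]  = -8
Yield = max(Humidity, Soil) + 4  [with Humidity=1, Soil=-8]  = 5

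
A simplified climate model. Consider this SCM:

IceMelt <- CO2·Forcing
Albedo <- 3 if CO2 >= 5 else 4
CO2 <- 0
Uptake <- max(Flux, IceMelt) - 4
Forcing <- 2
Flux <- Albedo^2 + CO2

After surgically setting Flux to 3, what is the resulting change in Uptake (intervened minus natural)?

The intervention breaks the incoming arrows to Flux: Flux <- Albedo^2 + CO2 no longer applies, and Flux = 3.
IceMelt = CO2·Forcing  [with CO2=0, Forcing=2]  = 0
Uptake = max(Flux, IceMelt) - 4  [with Flux=3, IceMelt=0]  = -1
Without intervention: IceMelt = CO2·Forcing  [with CO2=0, Forcing=2]  = 0; Albedo = 3 if CO2 >= 5 else 4  [with CO2=0]  = 4; Flux = Albedo^2 + CO2  [with Albedo=4, CO2=0]  = 16; Uptake = max(Flux, IceMelt) - 4  [with Flux=16, IceMelt=0]  = 12.
Change = -1 − 12 = -13.

-13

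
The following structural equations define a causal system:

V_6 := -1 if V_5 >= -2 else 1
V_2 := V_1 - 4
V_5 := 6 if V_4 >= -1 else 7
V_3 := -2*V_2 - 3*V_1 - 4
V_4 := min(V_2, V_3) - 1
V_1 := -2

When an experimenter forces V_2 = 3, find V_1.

Under do(V_2=3), the mechanism V_2 := V_1 - 4 is discarded; V_2 is fixed at 3.
V_1 is not downstream of the intervention, so its value is determined by the original equations.

-2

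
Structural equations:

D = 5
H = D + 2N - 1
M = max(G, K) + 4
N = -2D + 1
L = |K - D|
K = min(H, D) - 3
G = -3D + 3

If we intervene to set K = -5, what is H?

-14

Under do(K=-5), the mechanism K = min(H, D) - 3 is discarded; K is fixed at -5.
Since H is not a descendant of the intervened variable, it is unaffected.
N = -2D + 1  [with D=5]  = -9
H = D + 2N - 1  [with D=5, N=-9]  = -14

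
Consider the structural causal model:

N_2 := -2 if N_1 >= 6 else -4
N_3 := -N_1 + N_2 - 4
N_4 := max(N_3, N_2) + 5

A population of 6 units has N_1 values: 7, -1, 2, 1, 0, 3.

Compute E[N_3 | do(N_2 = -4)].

-10

do(N_2=-4) breaks N_2's dependence on N_1. With N_2=-4 fixed, N_3 across the units is -15, -7, -10, -9, -8, -11, mean -10.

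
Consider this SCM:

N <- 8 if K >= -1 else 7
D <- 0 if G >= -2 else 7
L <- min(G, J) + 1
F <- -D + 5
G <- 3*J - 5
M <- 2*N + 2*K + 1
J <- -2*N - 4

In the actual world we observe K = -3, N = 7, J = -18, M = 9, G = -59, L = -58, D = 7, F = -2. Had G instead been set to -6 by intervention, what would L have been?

-17

The intervention breaks the incoming arrows to G: G <- 3*J - 5 no longer applies, and G = -6.
N = 8 if K >= -1 else 7  [with K=-3]  = 7
J = -2*N - 4  [with N=7]  = -18
L = min(G, J) + 1  [with G=-6, J=-18]  = -17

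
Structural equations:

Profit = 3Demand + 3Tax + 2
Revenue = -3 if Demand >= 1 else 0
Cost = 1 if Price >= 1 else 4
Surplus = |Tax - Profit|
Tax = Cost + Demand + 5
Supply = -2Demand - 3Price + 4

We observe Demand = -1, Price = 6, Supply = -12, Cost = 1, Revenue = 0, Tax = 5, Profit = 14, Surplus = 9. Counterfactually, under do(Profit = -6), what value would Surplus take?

do(Profit=-6) replaces the equation Profit = 3Demand + 3Tax + 2 with the constant Profit = -6.
Cost = 1 if Price >= 1 else 4  [with Price=6]  = 1
Tax = Cost + Demand + 5  [with Cost=1, Demand=-1]  = 5
Surplus = |Tax - Profit|  [with Tax=5, Profit=-6]  = 11

11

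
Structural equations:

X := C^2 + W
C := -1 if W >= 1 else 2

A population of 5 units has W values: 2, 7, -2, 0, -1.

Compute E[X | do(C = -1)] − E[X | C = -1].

The intervention sets C=-1 in all 5 units regardless of W. Recomputing X per unit gives 3, 8, -1, 1, 0; average 2.2.
Conditioning on C=-1 selects the 2 unit(s) with W ∈ {2, 7}. Their X values: 3, 8. Mean = 5.5.
Difference = 2.2 − 5.5 = -3.3.

-3.3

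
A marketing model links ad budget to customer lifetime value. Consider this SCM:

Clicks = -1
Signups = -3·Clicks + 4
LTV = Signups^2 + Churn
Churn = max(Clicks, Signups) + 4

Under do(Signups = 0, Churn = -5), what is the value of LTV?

Setting Signups = 0, Churn = -5 by intervention discards those variables' equations.
LTV = Signups^2 + Churn  [with Signups=0, Churn=-5]  = -5

-5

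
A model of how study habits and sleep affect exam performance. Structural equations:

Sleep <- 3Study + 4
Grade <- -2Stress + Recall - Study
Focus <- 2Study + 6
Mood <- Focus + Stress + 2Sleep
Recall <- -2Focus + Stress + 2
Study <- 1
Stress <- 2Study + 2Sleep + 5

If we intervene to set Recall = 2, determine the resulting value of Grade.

Intervening sets Recall = 2 and removes its equation (Recall <- -2Focus + Stress + 2).
Sleep = 3Study + 4  [with Study=1]  = 7
Stress = 2Study + 2Sleep + 5  [with Study=1, Sleep=7]  = 21
Grade = -2Stress + Recall - Study  [with Stress=21, Recall=2, Study=1]  = -41

-41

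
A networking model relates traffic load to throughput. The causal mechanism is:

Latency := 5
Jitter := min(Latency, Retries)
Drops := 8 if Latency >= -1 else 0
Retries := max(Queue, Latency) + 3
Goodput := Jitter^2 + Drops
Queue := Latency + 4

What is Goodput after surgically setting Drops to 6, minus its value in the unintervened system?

-2

The intervention breaks the incoming arrows to Drops: Drops := 8 if Latency >= -1 else 0 no longer applies, and Drops = 6.
Queue = Latency + 4  [with Latency=5]  = 9
Retries = max(Queue, Latency) + 3  [with Queue=9, Latency=5]  = 12
Jitter = min(Latency, Retries)  [with Latency=5, Retries=12]  = 5
Goodput = Jitter^2 + Drops  [with Jitter=5, Drops=6]  = 31
Without intervention: Queue = Latency + 4  [with Latency=5]  = 9; Drops = 8 if Latency >= -1 else 0  [with Latency=5]  = 8; Retries = max(Queue, Latency) + 3  [with Queue=9, Latency=5]  = 12; Jitter = min(Latency, Retries)  [with Latency=5, Retries=12]  = 5; Goodput = Jitter^2 + Drops  [with Jitter=5, Drops=8]  = 33.
Change = 31 − 33 = -2.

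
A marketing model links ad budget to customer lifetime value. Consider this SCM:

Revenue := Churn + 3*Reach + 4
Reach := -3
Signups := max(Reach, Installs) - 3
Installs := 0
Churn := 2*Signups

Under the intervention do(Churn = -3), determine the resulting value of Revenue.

-8

Intervening sets Churn = -3 and removes its equation (Churn := 2*Signups).
Revenue = Churn + 3*Reach + 4  [with Churn=-3, Reach=-3]  = -8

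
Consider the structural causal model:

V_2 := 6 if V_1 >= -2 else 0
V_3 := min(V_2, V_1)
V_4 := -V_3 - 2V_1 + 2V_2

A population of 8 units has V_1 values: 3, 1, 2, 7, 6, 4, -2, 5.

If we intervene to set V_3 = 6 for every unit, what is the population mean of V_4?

Under do(V_3=6), V_3's equation is replaced by V_3=6 for every unit. Per-unit V_4: 0, 4, 2, -8, -6, -2, 10, -4. Mean = -0.5.

-0.5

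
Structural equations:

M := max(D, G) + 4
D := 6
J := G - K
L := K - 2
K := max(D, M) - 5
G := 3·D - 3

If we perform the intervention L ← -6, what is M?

19

do(L=-6) replaces the equation L := K - 2 with the constant L = -6.
M is not downstream of the intervention, so its value is determined by the original equations.
G = 3·D - 3  [with D=6]  = 15
M = max(D, G) + 4  [with D=6, G=15]  = 19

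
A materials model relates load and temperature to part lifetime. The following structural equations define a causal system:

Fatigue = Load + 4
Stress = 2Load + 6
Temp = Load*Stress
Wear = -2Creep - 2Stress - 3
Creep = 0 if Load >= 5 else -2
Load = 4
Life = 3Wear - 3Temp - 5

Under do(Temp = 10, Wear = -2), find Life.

-41

Under do(Temp = 10, Wear = -2), each intervened variable's structural equation is replaced by its fixed value.
Life = 3Wear - 3Temp - 5  [with Wear=-2, Temp=10]  = -41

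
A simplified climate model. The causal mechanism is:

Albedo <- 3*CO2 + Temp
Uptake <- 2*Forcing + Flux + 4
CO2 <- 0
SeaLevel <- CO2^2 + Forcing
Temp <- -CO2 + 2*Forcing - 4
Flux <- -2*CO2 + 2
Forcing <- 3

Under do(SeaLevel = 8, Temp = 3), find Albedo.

3

Under do(SeaLevel = 8, Temp = 3), each intervened variable's structural equation is replaced by its fixed value.
Albedo = 3*CO2 + Temp  [with CO2=0, Temp=3]  = 3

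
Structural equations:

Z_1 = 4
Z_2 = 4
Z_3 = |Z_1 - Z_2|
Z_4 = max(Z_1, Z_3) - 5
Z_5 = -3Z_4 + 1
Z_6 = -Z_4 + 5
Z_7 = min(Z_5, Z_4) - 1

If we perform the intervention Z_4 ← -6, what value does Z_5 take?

19

Intervening sets Z_4 = -6 and removes its equation (Z_4 = max(Z_1, Z_3) - 5).
Z_5 = -3Z_4 + 1  [with Z_4=-6]  = 19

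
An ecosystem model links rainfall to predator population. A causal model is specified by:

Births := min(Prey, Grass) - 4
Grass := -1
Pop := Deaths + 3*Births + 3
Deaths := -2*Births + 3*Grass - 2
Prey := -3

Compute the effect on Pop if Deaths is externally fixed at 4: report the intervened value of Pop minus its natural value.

Intervening sets Deaths = 4 and removes its equation (Deaths := -2*Births + 3*Grass - 2).
Births = min(Prey, Grass) - 4  [with Prey=-3, Grass=-1]  = -7
Pop = Deaths + 3*Births + 3  [with Deaths=4, Births=-7]  = -14
Without intervention: Births = min(Prey, Grass) - 4  [with Prey=-3, Grass=-1]  = -7; Deaths = -2*Births + 3*Grass - 2  [with Births=-7, Grass=-1]  = 9; Pop = Deaths + 3*Births + 3  [with Deaths=9, Births=-7]  = -9.
Change = -14 − (-9) = -5.

-5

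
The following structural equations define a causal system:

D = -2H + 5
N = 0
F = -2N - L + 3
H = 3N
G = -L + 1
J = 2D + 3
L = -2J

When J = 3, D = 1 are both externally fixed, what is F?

9

The joint intervention fixes J = 3, D = 1, removing each variable's own equation.
L = -2J  [with J=3]  = -6
F = -2N - L + 3  [with N=0, L=-6]  = 9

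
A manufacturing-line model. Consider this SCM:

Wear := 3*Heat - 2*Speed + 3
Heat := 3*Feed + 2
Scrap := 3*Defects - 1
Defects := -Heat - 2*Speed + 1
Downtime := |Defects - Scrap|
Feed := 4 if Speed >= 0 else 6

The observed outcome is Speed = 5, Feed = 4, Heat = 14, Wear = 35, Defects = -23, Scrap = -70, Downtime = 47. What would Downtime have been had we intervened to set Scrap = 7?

Intervening sets Scrap = 7 and removes its equation (Scrap := 3*Defects - 1).
Feed = 4 if Speed >= 0 else 6  [with Speed=5]  = 4
Heat = 3*Feed + 2  [with Feed=4]  = 14
Defects = -Heat - 2*Speed + 1  [with Heat=14, Speed=5]  = -23
Downtime = |Defects - Scrap|  [with Defects=-23, Scrap=7]  = 30

30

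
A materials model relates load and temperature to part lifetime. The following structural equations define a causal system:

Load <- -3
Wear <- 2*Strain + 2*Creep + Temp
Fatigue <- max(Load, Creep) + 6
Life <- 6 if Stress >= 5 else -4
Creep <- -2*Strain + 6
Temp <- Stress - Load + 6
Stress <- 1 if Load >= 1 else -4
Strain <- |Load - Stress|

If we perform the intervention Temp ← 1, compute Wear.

Under do(Temp=1), the mechanism Temp <- Stress - Load + 6 is discarded; Temp is fixed at 1.
Stress = 1 if Load >= 1 else -4  [with Load=-3]  = -4
Strain = |Load - Stress|  [with Load=-3, Stress=-4]  = 1
Creep = -2*Strain + 6  [with Strain=1]  = 4
Wear = 2*Strain + 2*Creep + Temp  [with Strain=1, Creep=4, Temp=1]  = 11

11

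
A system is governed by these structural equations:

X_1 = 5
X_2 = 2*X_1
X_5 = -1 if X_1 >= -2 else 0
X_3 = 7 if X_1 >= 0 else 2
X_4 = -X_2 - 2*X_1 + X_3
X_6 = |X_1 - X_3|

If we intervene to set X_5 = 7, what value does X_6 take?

2

The intervention breaks the incoming arrows to X_5: X_5 = -1 if X_1 >= -2 else 0 no longer applies, and X_5 = 7.
Since X_6 is not a descendant of the intervened variable, it is unaffected.
X_3 = 7 if X_1 >= 0 else 2  [with X_1=5]  = 7
X_6 = |X_1 - X_3|  [with X_1=5, X_3=7]  = 2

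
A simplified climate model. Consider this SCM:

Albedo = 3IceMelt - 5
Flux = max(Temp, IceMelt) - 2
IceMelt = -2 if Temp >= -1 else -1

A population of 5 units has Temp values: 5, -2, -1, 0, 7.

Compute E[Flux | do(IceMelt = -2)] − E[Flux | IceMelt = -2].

-0.95

Under do(IceMelt=-2), IceMelt's equation is replaced by IceMelt=-2 for every unit. Per-unit Flux: 3, -4, -3, -2, 5. Mean = -0.2.
Observing IceMelt=-2 restricts to units where IceMelt's equation naturally yields -2: Temp ∈ {5, -1, 0, 7}. In that subpopulation Flux = 3, -3, -2, 5, mean 0.75.
Difference = -0.2 − 0.75 = -0.95.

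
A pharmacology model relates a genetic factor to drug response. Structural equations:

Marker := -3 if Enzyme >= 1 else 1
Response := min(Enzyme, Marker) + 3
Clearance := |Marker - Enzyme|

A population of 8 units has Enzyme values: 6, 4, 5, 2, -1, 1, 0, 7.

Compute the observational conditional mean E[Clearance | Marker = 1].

1.5

Conditioning on Marker=1 selects the 2 unit(s) with Enzyme ∈ {-1, 0}. Their Clearance values: 2, 1. Mean = 1.5.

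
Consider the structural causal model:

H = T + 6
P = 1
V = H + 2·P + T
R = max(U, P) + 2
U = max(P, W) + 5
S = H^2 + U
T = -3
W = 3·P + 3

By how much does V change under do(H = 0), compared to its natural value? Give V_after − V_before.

-3

do(H=0) replaces the equation H = T + 6 with the constant H = 0.
V = H + 2·P + T  [with H=0, P=1, T=-3]  = -1
Without intervention: H = T + 6  [with T=-3]  = 3; V = H + 2·P + T  [with H=3, P=1, T=-3]  = 2.
Change = -1 − 2 = -3.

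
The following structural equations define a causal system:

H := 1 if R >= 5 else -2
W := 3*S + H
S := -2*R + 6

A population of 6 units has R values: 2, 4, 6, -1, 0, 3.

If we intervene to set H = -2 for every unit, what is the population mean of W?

The intervention sets H=-2 in all 6 units regardless of R. Recomputing W per unit gives 4, -8, -20, 22, 16, -2; average 2.

2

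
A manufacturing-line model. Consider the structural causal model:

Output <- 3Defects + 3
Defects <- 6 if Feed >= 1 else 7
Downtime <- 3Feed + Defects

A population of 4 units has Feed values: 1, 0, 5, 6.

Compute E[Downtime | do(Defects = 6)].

do(Defects=6) breaks Defects's dependence on Feed. With Defects=6 fixed, Downtime across the units is 9, 6, 21, 24, mean 15.

15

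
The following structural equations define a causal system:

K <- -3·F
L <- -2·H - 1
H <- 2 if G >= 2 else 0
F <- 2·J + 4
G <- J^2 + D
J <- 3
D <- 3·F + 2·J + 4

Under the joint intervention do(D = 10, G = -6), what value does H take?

0

Setting D = 10, G = -6 by intervention discards those variables' equations.
H = 2 if G >= 2 else 0  [with G=-6]  = 0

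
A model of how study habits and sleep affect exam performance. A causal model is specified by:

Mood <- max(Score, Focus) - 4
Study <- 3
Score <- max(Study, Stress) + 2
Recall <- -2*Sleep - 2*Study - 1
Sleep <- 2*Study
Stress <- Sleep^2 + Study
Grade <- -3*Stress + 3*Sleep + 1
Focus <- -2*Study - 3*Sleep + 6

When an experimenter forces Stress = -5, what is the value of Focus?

The intervention breaks the incoming arrows to Stress: Stress <- Sleep^2 + Study no longer applies, and Stress = -5.
Focus is not downstream of the intervention, so its value is determined by the original equations.
Sleep = 2*Study  [with Study=3]  = 6
Focus = -2*Study - 3*Sleep + 6  [with Study=3, Sleep=6]  = -18

-18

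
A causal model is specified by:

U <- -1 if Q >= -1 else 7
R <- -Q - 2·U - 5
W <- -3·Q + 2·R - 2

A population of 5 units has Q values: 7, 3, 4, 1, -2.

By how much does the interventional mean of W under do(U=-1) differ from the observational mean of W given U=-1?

5.75

do(U=-1) breaks U's dependence on Q. With U=-1 fixed, W across the units is -43, -23, -28, -13, 2, mean -21.
E[W|U=-1] averages over only the 4 units with U=-1 (Q = 7, 3, 4, 1): W = -43, -23, -28, -13, mean -26.75.
Difference = -21 − (-26.75) = 5.75.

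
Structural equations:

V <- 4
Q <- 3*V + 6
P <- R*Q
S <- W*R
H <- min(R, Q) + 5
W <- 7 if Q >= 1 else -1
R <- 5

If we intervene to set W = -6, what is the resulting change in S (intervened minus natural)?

-65

Under do(W=-6), the mechanism W <- 7 if Q >= 1 else -1 is discarded; W is fixed at -6.
S = W*R  [with W=-6, R=5]  = -30
Without intervention: Q = 3*V + 6  [with V=4]  = 18; W = 7 if Q >= 1 else -1  [with Q=18]  = 7; S = W*R  [with W=7, R=5]  = 35.
Change = -30 − 35 = -65.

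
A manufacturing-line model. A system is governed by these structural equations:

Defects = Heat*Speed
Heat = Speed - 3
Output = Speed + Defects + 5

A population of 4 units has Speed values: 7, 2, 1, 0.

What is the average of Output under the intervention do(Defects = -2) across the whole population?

do(Defects=-2) breaks Defects's dependence on Speed. With Defects=-2 fixed, Output across the units is 10, 5, 4, 3, mean 5.5.

5.5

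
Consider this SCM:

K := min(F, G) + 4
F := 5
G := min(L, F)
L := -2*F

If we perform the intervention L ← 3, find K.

7

Under do(L=3), the mechanism L := -2*F is discarded; L is fixed at 3.
G = min(L, F)  [with L=3, F=5]  = 3
K = min(F, G) + 4  [with F=5, G=3]  = 7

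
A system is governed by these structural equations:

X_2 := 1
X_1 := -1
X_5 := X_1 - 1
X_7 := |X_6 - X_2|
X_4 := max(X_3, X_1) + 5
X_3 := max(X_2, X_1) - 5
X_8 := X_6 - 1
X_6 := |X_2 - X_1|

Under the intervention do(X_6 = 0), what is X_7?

Intervening sets X_6 = 0 and removes its equation (X_6 := |X_2 - X_1|).
X_7 = |X_6 - X_2|  [with X_6=0, X_2=1]  = 1

1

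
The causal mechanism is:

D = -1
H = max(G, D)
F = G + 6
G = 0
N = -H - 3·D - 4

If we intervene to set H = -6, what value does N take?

5

do(H=-6) replaces the equation H = max(G, D) with the constant H = -6.
N = -H - 3·D - 4  [with H=-6, D=-1]  = 5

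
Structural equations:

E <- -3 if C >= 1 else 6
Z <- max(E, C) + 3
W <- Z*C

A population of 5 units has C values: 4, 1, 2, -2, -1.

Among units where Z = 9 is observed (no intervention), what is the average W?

E[W|Z=9] averages over only the 2 units with Z=9 (C = -2, -1): W = -18, -9, mean -13.5.

-13.5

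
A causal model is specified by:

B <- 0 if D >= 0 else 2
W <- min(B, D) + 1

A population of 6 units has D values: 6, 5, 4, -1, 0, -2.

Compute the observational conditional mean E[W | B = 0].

1

Conditioning on B=0 selects the 4 unit(s) with D ∈ {6, 5, 4, 0}. Their W values: 1, 1, 1, 1. Mean = 1.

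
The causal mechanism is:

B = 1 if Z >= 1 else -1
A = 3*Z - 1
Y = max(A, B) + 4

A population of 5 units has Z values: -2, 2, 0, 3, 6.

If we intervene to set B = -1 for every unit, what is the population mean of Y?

9.6

Under do(B=-1), B's equation is replaced by B=-1 for every unit. Per-unit Y: 3, 9, 3, 12, 21. Mean = 9.6.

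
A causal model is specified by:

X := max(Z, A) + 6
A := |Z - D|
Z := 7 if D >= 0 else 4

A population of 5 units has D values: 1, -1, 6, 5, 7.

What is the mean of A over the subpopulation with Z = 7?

Conditioning on Z=7 selects the 4 unit(s) with D ∈ {1, 6, 5, 7}. Their A values: 6, 1, 2, 0. Mean = 2.25.

2.25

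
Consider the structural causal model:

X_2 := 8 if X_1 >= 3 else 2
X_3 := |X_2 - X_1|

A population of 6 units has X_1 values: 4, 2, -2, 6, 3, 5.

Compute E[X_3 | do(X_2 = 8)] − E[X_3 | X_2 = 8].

1.5

Under do(X_2=8), X_2's equation is replaced by X_2=8 for every unit. Per-unit X_3: 4, 6, 10, 2, 5, 3. Mean = 5.
Observing X_2=8 restricts to units where X_2's equation naturally yields 8: X_1 ∈ {4, 6, 3, 5}. In that subpopulation X_3 = 4, 2, 5, 3, mean 3.5.
Difference = 5 − 3.5 = 1.5.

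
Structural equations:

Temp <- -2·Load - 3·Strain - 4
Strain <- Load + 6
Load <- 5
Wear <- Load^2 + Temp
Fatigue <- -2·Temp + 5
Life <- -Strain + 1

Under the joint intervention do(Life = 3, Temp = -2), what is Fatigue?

9

Under do(Life = 3, Temp = -2), each intervened variable's structural equation is replaced by its fixed value.
Fatigue = -2·Temp + 5  [with Temp=-2]  = 9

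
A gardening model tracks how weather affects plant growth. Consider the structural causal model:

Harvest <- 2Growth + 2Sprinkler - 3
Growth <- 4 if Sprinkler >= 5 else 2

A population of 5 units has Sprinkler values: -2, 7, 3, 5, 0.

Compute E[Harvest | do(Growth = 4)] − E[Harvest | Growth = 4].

Under do(Growth=4), Growth's equation is replaced by Growth=4 for every unit. Per-unit Harvest: 1, 19, 11, 15, 5. Mean = 10.2.
Observing Growth=4 restricts to units where Growth's equation naturally yields 4: Sprinkler ∈ {7, 5}. In that subpopulation Harvest = 19, 15, mean 17.
Difference = 10.2 − 17 = -6.8.

-6.8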